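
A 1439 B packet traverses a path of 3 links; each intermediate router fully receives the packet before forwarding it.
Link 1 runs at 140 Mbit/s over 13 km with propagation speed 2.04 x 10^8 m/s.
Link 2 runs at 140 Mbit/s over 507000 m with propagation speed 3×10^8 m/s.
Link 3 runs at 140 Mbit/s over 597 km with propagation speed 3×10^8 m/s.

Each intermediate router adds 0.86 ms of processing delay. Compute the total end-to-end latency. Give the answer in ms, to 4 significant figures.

5.710 ms

L = 1439 × 8 = 11512 bits.
Transmission delay per hop = L/R = 11512/140000000 = 0.0822286 ms; 3 hops → 0.246686 ms.
Propagation delays (d/s per hop): 0.0637255, 1.69, 1.99 ms; sum = 3.74373 ms.
Processing at 2 router(s): 2 × 0.86 ms = 1.72 ms.
End-to-end = 5.710 ms.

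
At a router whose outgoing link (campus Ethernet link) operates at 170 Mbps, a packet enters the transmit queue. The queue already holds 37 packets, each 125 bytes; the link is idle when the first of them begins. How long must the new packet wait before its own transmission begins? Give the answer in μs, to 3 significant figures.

Each queued packet: L/R = 1000/170000000 = 5.88235 μs.
37 queued → 217.647 μs.
Queuing delay = 218 μs.

218 μs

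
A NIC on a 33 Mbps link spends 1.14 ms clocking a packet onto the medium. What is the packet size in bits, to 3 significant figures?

L = R × t_tx = 33000000 b/s × 0.00114 s = 37620 bits.

37600 bits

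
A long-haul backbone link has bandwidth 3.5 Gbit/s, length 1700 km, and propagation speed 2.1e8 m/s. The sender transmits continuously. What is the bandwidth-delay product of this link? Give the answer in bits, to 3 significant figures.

28300000 bits

Propagation delay = 1700000 / 210000000 = 0.00809524 s.
BDP = R × t_prop = 3500000000 × 0.00809524 = 28333300 bits.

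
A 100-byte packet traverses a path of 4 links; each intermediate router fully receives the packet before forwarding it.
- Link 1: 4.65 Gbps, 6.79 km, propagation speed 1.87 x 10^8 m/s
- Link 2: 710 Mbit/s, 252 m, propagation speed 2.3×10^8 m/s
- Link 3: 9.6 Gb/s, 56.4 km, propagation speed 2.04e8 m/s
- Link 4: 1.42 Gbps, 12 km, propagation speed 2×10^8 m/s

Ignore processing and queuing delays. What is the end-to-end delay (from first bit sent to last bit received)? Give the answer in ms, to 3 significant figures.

0.376 ms

L = 100 × 8 = 800 bits.
Transmission delays (L/R per hop): 0.000172043, 0.00112676, 8.33333e-05, 0.00056338 ms; sum = 0.00194552 ms.
Propagation delays (d/s per hop): 0.0363102, 0.00109565, 0.276471, 0.06 ms; sum = 0.373876 ms.
End-to-end = 0.376 ms.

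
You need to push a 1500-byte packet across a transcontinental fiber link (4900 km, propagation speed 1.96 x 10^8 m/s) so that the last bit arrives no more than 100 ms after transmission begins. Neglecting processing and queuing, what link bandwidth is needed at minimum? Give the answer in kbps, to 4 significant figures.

160.0 kbps

L = 12000 bits.
Propagation delay = 4900000 / 196000000 = 25 ms.
Transmission budget = 100 − 25 = 75 ms.
R ≥ L / t_tx = 12000 bits / 0.075 s = 160.0 kbps.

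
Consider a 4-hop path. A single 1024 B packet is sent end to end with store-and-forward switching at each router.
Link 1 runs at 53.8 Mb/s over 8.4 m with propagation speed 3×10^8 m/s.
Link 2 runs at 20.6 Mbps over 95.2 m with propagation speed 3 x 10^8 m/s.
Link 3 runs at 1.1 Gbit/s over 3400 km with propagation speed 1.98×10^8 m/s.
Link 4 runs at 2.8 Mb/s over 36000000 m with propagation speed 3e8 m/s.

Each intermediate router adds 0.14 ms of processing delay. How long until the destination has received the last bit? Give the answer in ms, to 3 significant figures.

L = 1024 × 8 = 8192 bits.
Transmission delays (L/R per hop): 0.152268, 0.39767, 0.00744727, 2.92571 ms; sum = 3.4831 ms.
Propagation delays (d/s per hop): 2.8e-05, 0.000317333, 17.1717, 120 ms; sum = 137.172 ms.
Processing at 3 router(s): 3 × 0.14 ms = 0.42 ms.
End-to-end = 141 ms.

141 ms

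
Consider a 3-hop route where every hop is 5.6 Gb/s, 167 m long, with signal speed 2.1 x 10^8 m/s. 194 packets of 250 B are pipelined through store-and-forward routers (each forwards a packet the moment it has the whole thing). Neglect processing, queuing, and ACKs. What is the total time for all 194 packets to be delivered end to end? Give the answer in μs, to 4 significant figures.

Per-hop transmission t_tx = L/R = 2000/5600000000 = 0.357143 μs.
Per-hop propagation t_prop = 167/210000000 = 0.795238 μs.
Pipeline fill: first packet needs 3·t_tx to clear all hops; remaining 193 packets each add one t_tx.
Total = (3+194-1)·t_tx + 3·t_prop = 196·0.357143 + 3·0.795238 = 72.39 μs.

72.39 μs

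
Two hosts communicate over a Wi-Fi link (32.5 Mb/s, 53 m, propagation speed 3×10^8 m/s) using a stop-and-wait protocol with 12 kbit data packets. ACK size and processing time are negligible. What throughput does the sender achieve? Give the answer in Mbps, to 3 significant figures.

t_tx = L/R = 12000/32500000 = 0.000369231 s.
t_prop = 53/300000000 = 1.76667e-07 s; RTT = 3.53333e-07 s.
Cycle = t_tx + RTT = 0.000369584 s.
Throughput = L / cycle = 12000 / 0.000369584 = 32.5 Mbps.

32.5 Mbps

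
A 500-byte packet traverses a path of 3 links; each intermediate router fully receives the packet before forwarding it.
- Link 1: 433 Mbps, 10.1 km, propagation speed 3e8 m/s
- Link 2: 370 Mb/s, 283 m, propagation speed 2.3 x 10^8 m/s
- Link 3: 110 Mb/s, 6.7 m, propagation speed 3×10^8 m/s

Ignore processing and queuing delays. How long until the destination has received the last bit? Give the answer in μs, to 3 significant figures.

91.3 μs

L = 500 × 8 = 4000 bits.
Transmission delays (L/R per hop): 9.23788, 10.8108, 36.3636 μs; sum = 56.4123 μs.
Propagation delays (d/s per hop): 33.6667, 1.23043, 0.0223333 μs; sum = 34.9194 μs.
End-to-end = 91.3 μs.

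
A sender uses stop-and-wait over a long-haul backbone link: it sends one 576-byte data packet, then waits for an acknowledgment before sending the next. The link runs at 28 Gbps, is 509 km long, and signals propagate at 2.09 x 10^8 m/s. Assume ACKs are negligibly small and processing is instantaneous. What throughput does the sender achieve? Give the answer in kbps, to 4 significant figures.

946.0 kbps

t_tx = L/R = 4608/28000000000 = 1.64571e-07 s.
t_prop = 509000/209000000 = 0.00243541 s; RTT = 0.00487081 s.
Cycle = t_tx + RTT = 0.00487098 s.
Throughput = L / cycle = 4608 / 0.00487098 = 946.0 kbps.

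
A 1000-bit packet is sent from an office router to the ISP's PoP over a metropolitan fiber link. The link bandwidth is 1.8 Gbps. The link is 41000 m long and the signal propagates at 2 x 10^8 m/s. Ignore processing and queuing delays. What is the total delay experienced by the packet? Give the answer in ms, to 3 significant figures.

Transmission delay = L/R = 1000 / 1800000000 = 0.000555556 ms.
Propagation delay = d/s = 41000 m / 200000000 m/s = 0.205 ms.
Total = 0.206 ms.

0.206 ms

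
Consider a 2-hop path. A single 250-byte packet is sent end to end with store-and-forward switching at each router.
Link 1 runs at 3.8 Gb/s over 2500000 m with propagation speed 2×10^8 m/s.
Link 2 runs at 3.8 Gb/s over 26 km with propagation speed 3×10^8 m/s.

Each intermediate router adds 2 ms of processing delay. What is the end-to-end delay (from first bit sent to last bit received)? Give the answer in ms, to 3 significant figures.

14.6 ms

L = 250 × 8 = 2000 bits.
Transmission delay per hop = L/R = 2000/3800000000 = 0.000526316 ms; 2 hops → 0.00105263 ms.
Propagation delays (d/s per hop): 12.5, 0.0866667 ms; sum = 12.5867 ms.
Processing at 1 router(s): 1 × 2 ms = 2 ms.
End-to-end = 14.6 ms.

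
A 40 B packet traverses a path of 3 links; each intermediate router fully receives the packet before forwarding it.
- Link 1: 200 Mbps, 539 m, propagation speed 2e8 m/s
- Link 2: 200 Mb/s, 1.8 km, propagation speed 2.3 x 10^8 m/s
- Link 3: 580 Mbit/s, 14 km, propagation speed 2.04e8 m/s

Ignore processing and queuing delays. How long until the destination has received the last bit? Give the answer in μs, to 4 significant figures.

82.90 μs

L = 40 × 8 = 320 bits.
Transmission delays (L/R per hop): 1.6, 1.6, 0.551724 μs; sum = 3.75172 μs.
Propagation delays (d/s per hop): 2.695, 7.82609, 68.6275 μs; sum = 79.1485 μs.
End-to-end = 82.90 μs.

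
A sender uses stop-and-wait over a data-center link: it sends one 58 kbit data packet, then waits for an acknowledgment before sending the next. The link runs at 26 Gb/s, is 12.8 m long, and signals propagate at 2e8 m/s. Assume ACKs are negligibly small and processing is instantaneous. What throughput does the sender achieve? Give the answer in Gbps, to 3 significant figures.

t_tx = L/R = 58000/26000000000 = 2.23077e-06 s.
t_prop = 12.8/200000000 = 6.4e-08 s; RTT = 1.28e-07 s.
Cycle = t_tx + RTT = 2.35877e-06 s.
Throughput = L / cycle = 58000 / 2.35877e-06 = 24.6 Gbps.

24.6 Gbps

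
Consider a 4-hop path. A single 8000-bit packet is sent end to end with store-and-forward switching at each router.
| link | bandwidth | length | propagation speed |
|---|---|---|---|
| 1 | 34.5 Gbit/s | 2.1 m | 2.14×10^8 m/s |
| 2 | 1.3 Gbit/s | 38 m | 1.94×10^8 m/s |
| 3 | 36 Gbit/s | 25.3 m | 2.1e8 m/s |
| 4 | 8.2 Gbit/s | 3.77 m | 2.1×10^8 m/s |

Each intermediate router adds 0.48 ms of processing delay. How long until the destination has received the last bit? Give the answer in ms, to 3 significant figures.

Transmission delays (L/R per hop): 0.000231884, 0.00615385, 0.000222222, 0.00097561 ms; sum = 0.00758356 ms.
Propagation delays (d/s per hop): 9.81308e-06, 0.000195876, 0.000120476, 1.79524e-05 ms; sum = 0.000344118 ms.
Processing at 3 router(s): 3 × 0.48 ms = 1.44 ms.
End-to-end = 1.45 ms.

1.45 ms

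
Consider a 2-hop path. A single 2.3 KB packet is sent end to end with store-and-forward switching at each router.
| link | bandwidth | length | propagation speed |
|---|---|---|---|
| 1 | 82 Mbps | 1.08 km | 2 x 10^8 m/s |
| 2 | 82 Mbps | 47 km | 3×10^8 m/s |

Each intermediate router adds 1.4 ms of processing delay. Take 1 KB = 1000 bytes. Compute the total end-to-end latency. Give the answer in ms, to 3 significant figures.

2.01 ms

L = 18400 bits.
Transmission delay per hop = L/R = 18400/82000000 = 0.22439 ms; 2 hops → 0.44878 ms.
Propagation delays (d/s per hop): 0.0054, 0.156667 ms; sum = 0.162067 ms.
Processing at 1 router(s): 1 × 1.4 ms = 1.4 ms.
End-to-end = 2.01 ms.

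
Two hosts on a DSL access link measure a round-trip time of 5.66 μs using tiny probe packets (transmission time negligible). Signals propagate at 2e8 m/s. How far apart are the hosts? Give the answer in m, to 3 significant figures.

One-way propagation = RTT/2 = 2.83 μs.
d = s × t = 200000000 × 2.83e-06 = 566 m.

566 m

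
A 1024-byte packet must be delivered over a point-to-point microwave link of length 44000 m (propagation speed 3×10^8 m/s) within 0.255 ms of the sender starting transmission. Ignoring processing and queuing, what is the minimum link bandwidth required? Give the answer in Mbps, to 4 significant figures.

75.62 Mbps

L = 8192 bits.
Propagation delay = 44000 / 300000000 = 0.146667 ms.
Transmission budget = 0.255 − 0.146667 = 0.108333 ms.
R ≥ L / t_tx = 8192 bits / 0.000108333 s = 75.62 Mbps.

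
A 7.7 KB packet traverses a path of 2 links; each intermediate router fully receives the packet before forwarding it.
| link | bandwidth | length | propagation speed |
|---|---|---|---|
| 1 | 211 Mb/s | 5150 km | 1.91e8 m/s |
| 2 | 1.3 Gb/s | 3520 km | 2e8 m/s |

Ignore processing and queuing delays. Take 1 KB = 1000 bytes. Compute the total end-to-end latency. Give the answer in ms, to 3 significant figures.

L = 61600 bits.
Transmission delays (L/R per hop): 0.291943, 0.0473846 ms; sum = 0.339328 ms.
Propagation delays (d/s per hop): 26.9634, 17.6 ms; sum = 44.5634 ms.
End-to-end = 44.9 ms.

44.9 ms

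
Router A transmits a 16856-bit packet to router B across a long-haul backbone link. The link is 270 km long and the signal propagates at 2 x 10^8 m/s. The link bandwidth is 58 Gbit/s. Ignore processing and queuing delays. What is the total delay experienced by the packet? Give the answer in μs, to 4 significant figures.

Transmission delay = L/R = 16856 / 58000000000 = 0.290621 μs.
Propagation delay = d/s = 270000 m / 200000000 m/s = 1350 μs.
Total = 1350 μs.

1350 μs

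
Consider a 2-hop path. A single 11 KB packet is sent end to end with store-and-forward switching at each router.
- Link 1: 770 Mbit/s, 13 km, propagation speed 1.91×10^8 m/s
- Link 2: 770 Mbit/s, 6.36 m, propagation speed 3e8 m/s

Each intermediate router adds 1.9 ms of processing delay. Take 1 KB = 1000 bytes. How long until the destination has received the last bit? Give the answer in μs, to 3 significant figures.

L = 88000 bits.
Transmission delay per hop = L/R = 88000/770000000 = 114.286 μs; 2 hops → 228.571 μs.
Propagation delays (d/s per hop): 68.0628, 0.0212 μs; sum = 68.084 μs.
Processing at 1 router(s): 1 × 1.9 ms = 1900 μs.
End-to-end = 2200 μs.

2200 μs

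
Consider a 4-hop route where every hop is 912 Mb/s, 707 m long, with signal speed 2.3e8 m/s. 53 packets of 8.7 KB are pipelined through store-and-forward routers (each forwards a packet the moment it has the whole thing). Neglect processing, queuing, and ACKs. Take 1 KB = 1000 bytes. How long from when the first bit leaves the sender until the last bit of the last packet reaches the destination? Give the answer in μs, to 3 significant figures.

4290 μs

Per-hop transmission t_tx = L/R = 69600/912000000 = 76.3158 μs.
Per-hop propagation t_prop = 707/2.3e+08 = 3.07391 μs.
Pipeline fill: first packet needs 4·t_tx to clear all hops; remaining 52 packets each add one t_tx.
Total = (4+53-1)·t_tx + 4·t_prop = 56·76.3158 + 4·3.07391 = 4290 μs.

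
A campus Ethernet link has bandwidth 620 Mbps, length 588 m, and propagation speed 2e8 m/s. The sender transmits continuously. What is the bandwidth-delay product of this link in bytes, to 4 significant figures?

Propagation delay = 588 / 200000000 = 2.94e-06 s.
BDP = R × t_prop = 620000000 × 2.94e-06 = 1822.8 bits.
In bytes: 1822.8/8 = 227.9 bytes.

227.9 bytes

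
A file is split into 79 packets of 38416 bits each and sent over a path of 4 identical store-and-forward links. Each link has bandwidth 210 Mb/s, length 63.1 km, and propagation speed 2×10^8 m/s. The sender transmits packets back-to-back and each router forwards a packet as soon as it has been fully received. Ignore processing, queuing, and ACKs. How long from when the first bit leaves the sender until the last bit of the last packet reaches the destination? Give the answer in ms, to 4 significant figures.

16.26 ms

Per-hop transmission t_tx = L/R = 38416/210000000 = 0.182933 ms.
Per-hop propagation t_prop = 63100/200000000 = 0.3155 ms.
Pipeline fill: first packet needs 4·t_tx to clear all hops; remaining 78 packets each add one t_tx.
Total = (4+79-1)·t_tx + 4·t_prop = 82·0.182933 + 4·0.3155 = 16.26 ms.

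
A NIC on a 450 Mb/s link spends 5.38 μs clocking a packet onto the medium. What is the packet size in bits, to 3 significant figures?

2420 bits

L = R × t_tx = 450000000 b/s × 5.38e-06 s = 2421 bits.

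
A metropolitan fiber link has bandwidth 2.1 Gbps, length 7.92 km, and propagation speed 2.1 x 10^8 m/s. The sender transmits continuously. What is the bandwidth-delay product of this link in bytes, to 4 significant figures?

Propagation delay = 7920 / 210000000 = 3.77143e-05 s.
BDP = R × t_prop = 2100000000 × 3.77143e-05 = 79200 bits.
In bytes: 79200/8 = 9900 bytes.

9900 bytes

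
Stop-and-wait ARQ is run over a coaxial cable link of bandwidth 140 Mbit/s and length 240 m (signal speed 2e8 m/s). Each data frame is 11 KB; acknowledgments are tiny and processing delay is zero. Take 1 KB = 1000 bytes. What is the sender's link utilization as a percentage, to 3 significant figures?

99.6 %

t_tx = L/R = 88000/140000000 = 0.000628571 s.
t_prop = 240/200000000 = 1.2e-06 s; RTT = 2.4e-06 s.
Cycle = t_tx + RTT = 0.000630971 s.
Utilization = t_tx / cycle = 0.000628571/0.000630971 = 99.6 %.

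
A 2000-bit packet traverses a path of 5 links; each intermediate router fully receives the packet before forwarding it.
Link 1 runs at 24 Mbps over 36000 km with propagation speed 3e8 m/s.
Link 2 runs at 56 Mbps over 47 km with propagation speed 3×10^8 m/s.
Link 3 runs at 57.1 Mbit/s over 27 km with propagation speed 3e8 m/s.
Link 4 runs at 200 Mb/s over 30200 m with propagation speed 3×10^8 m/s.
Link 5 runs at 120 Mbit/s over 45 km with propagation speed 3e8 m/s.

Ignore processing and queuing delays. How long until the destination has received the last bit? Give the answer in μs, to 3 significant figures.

121000 μs

Transmission delays (L/R per hop): 83.3333, 35.7143, 35.0263, 10, 16.6667 μs; sum = 180.741 μs.
Propagation delays (d/s per hop): 120000, 156.667, 90, 100.667, 150 μs; sum = 120497 μs.
End-to-end = 121000 μs.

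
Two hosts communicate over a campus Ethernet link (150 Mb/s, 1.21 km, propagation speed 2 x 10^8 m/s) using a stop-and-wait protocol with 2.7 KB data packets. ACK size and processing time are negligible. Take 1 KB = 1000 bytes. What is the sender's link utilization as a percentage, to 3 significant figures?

t_tx = L/R = 21600/150000000 = 0.000144 s.
t_prop = 1210/200000000 = 6.05e-06 s; RTT = 1.21e-05 s.
Cycle = t_tx + RTT = 0.0001561 s.
Utilization = t_tx / cycle = 0.000144/0.0001561 = 92.2 %.

92.2 %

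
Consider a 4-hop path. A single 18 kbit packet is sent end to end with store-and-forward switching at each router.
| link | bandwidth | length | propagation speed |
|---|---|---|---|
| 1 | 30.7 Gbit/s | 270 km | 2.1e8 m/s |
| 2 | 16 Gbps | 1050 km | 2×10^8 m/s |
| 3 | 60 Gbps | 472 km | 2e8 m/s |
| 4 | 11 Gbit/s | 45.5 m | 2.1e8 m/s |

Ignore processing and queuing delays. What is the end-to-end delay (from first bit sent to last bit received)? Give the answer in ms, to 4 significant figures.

8.900 ms

L = 18000 bits.
Transmission delays (L/R per hop): 0.000586319, 0.001125, 0.0003, 0.00163636 ms; sum = 0.00364768 ms.
Propagation delays (d/s per hop): 1.28571, 5.25, 2.36, 0.000216667 ms; sum = 8.89593 ms.
End-to-end = 8.900 ms.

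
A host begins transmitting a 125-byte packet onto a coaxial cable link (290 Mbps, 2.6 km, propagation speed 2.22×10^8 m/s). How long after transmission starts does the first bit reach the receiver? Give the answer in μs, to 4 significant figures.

11.71 μs

First bit experiences only propagation delay: d/s = 2600/2.22e+08 = 11.71 μs.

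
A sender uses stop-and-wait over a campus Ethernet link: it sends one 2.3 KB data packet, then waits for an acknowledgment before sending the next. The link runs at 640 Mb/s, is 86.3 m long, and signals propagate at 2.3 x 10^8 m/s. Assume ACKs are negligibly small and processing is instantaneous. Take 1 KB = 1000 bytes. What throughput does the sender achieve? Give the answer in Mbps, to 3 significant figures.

624 Mbps

t_tx = L/R = 18400/640000000 = 2.875e-05 s.
t_prop = 86.3/2.3e+08 = 3.75217e-07 s; RTT = 7.50435e-07 s.
Cycle = t_tx + RTT = 2.95004e-05 s.
Throughput = L / cycle = 18400 / 2.95004e-05 = 624 Mbps.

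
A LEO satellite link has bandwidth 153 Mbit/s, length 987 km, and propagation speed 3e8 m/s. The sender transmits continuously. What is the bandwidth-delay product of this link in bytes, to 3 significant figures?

Propagation delay = 987000 / 300000000 = 0.00329 s.
BDP = R × t_prop = 153000000 × 0.00329 = 503370 bits.
In bytes: 503370/8 = 62900 bytes.

62900 bytes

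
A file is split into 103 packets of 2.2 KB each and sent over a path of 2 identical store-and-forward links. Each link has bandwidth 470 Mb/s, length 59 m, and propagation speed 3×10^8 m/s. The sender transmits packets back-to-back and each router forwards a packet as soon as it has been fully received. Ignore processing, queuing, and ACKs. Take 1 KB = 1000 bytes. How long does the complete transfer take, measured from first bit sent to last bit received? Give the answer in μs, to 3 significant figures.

3890 μs

Per-hop transmission t_tx = L/R = 17600/470000000 = 37.4468 μs.
Per-hop propagation t_prop = 59/300000000 = 0.196667 μs.
Pipeline fill: first packet needs 2·t_tx to clear all hops; remaining 102 packets each add one t_tx.
Total = (2+103-1)·t_tx + 2·t_prop = 104·37.4468 + 2·0.196667 = 3890 μs.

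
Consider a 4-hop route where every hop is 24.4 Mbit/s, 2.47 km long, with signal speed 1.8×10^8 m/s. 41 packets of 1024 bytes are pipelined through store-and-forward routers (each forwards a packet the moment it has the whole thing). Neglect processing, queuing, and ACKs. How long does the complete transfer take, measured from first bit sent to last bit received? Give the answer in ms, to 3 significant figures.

Per-hop transmission t_tx = L/R = 8192/24400000 = 0.335738 ms.
Per-hop propagation t_prop = 2470/180000000 = 0.0137222 ms.
Pipeline fill: first packet needs 4·t_tx to clear all hops; remaining 40 packets each add one t_tx.
Total = (4+41-1)·t_tx + 4·t_prop = 44·0.335738 + 4·0.0137222 = 14.8 ms.

14.8 ms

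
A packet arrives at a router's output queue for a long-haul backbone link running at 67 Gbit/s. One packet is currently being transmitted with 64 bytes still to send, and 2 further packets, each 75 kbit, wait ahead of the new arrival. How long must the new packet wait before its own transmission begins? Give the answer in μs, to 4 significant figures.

Each queued packet: L/R = 75000/67000000000 = 1.1194 μs.
2 queued → 2.23881 μs.
Plus remaining 512 bits of current packet: 0.00764179 μs.
Queuing delay = 2.246 μs.

2.246 μs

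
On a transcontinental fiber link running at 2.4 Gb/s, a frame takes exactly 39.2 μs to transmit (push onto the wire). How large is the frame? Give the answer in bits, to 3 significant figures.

94100 bits

L = R × t_tx = 2400000000 b/s × 3.92e-05 s = 94080 bits.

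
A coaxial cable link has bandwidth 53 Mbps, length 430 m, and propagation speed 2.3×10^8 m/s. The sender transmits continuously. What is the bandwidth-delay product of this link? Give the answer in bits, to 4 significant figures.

99.09 bits

Propagation delay = 430 / 2.3e+08 = 1.86957e-06 s.
BDP = R × t_prop = 53000000 × 1.86957e-06 = 99.087 bits.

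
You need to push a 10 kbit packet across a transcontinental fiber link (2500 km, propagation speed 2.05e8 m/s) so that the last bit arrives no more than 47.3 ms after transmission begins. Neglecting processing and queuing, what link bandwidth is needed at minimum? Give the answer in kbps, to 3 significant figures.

Propagation delay = 2500000 / 2.05e+08 = 12.1951 ms.
Transmission budget = 47.3 − 12.1951 = 35.1049 ms.
R ≥ L / t_tx = 10000 bits / 0.0351049 s = 285 kbps.

285 kbps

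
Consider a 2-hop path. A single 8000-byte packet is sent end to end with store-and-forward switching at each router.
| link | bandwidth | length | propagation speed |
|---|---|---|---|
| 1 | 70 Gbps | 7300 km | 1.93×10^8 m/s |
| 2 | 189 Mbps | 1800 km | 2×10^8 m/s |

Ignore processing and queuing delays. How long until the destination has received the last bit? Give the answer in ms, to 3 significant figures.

47.2 ms

L = 8000 × 8 = 64000 bits.
Transmission delays (L/R per hop): 0.000914286, 0.338624 ms; sum = 0.339539 ms.
Propagation delays (d/s per hop): 37.8238, 9 ms; sum = 46.8238 ms.
End-to-end = 47.2 ms.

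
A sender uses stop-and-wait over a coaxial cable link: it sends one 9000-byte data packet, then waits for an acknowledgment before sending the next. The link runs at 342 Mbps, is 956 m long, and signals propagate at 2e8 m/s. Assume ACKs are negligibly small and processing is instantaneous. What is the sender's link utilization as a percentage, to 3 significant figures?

t_tx = L/R = 72000/342000000 = 0.000210526 s.
t_prop = 956/200000000 = 4.78e-06 s; RTT = 9.56e-06 s.
Cycle = t_tx + RTT = 0.000220086 s.
Utilization = t_tx / cycle = 0.000210526/0.000220086 = 95.7 %.

95.7 %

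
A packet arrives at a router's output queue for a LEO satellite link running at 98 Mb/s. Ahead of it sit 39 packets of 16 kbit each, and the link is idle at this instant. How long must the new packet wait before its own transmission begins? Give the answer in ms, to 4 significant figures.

6.367 ms

Each queued packet: L/R = 16000/98000000 = 0.163265 ms.
39 queued → 6.36735 ms.
Queuing delay = 6.367 ms.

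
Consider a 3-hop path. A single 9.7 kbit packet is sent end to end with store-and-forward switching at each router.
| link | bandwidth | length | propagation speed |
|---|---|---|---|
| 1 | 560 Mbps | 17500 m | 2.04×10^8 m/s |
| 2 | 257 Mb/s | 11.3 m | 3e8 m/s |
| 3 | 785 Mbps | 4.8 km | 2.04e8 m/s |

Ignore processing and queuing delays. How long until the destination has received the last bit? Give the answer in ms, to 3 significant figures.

0.177 ms

L = 9700 bits.
Transmission delays (L/R per hop): 0.0173214, 0.0377432, 0.0123567 ms; sum = 0.0674213 ms.
Propagation delays (d/s per hop): 0.0857843, 3.76667e-05, 0.0235294 ms; sum = 0.109351 ms.
End-to-end = 0.177 ms.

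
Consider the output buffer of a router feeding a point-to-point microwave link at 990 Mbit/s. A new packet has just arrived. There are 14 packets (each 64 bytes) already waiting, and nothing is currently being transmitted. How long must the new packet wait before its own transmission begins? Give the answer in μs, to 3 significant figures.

7.24 μs

Each queued packet: L/R = 512/990000000 = 0.517172 μs.
14 queued → 7.2404 μs.
Queuing delay = 7.24 μs.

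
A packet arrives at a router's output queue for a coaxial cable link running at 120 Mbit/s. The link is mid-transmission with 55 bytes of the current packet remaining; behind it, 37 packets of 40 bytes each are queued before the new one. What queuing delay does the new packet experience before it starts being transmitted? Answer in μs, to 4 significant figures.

102.3 μs

Each queued packet: L/R = 320/120000000 = 2.66667 μs.
37 queued → 98.6667 μs.
Plus remaining 440 bits of current packet: 3.66667 μs.
Queuing delay = 102.3 μs.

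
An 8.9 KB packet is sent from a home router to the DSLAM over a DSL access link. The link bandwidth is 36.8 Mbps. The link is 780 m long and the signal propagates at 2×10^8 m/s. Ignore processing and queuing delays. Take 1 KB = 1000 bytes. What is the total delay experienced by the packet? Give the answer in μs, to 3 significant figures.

L = 71200 bits.
Transmission delay = L/R = 71200 / 36800000 = 1934.78 μs.
Propagation delay = d/s = 780 m / 200000000 m/s = 3.9 μs.
Total = 1940 μs.

1940 μs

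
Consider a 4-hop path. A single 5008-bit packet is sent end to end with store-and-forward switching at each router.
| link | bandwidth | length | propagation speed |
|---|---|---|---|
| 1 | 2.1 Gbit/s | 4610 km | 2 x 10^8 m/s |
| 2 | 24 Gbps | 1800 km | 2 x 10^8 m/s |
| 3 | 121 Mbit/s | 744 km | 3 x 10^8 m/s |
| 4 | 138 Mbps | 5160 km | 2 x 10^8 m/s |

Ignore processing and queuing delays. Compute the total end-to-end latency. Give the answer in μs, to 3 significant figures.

Transmission delays (L/R per hop): 2.38476, 0.208667, 41.3884, 36.2899 μs; sum = 80.2717 μs.
Propagation delays (d/s per hop): 23050, 9000, 2480, 25800 μs; sum = 60330 μs.
End-to-end = 60400 μs.

60400 μs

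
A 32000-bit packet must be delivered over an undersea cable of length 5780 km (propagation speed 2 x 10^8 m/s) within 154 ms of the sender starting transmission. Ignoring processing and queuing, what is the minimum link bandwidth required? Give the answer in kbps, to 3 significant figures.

256 kbps

Propagation delay = 5780000 / 200000000 = 28.9 ms.
Transmission budget = 154 − 28.9 = 125.1 ms.
R ≥ L / t_tx = 32000 bits / 0.1251 s = 256 kbps.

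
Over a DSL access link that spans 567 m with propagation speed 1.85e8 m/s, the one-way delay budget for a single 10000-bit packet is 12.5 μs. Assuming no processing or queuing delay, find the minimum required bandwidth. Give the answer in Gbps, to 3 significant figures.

Propagation delay = 567 / 185000000 = 3.06486 μs.
Transmission budget = 12.5 − 3.06486 = 9.43514 μs.
R ≥ L / t_tx = 10000 bits / 9.43514e-06 s = 1.06 Gbps.

1.06 Gbps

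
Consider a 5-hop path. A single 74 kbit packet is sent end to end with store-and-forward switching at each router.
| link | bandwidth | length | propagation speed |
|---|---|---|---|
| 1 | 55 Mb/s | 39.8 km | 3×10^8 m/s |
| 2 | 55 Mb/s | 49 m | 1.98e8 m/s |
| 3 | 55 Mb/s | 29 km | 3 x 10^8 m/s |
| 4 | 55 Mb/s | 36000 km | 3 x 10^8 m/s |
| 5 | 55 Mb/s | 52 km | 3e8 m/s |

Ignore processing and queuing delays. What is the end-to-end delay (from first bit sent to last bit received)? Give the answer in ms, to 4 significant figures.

127.1 ms

L = 74000 bits.
Transmission delay per hop = L/R = 74000/55000000 = 1.34545 ms; 5 hops → 6.72727 ms.
Propagation delays (d/s per hop): 0.132667, 0.000247475, 0.0966667, 120, 0.173333 ms; sum = 120.403 ms.
End-to-end = 127.1 ms.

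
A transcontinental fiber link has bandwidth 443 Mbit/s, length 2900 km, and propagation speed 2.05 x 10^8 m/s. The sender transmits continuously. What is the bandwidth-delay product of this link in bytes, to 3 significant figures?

Propagation delay = 2900000 / 2.05e+08 = 0.0141463 s.
BDP = R × t_prop = 443000000 × 0.0141463 = 6266830 bits.
In bytes: 6266830/8 = 783000 bytes.

783000 bytes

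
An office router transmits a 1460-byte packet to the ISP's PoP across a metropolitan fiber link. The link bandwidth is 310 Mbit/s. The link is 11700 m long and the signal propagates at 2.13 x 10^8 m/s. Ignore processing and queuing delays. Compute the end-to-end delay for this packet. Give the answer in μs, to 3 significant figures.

92.6 μs

L = 1460 × 8 = 11680 bits.
Transmission delay = L/R = 11680 / 310000000 = 37.6774 μs.
Propagation delay = d/s = 11700 m / 213000000 m/s = 54.9296 μs.
Total = 92.6 μs.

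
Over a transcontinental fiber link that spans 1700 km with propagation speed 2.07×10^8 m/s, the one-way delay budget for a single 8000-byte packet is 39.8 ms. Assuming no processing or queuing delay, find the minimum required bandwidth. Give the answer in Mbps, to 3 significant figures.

L = 64000 bits.
Propagation delay = 1700000 / 2.07e+08 = 8.21256 ms.
Transmission budget = 39.8 − 8.21256 = 31.5874 ms.
R ≥ L / t_tx = 64000 bits / 0.0315874 s = 2.03 Mbps.

2.03 Mbps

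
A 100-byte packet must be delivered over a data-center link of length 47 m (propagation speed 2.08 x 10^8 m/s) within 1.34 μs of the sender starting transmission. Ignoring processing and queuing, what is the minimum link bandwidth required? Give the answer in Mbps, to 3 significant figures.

L = 800 bits.
Propagation delay = 47 / 208000000 = 0.225962 μs.
Transmission budget = 1.34 − 0.225962 = 1.11404 μs.
R ≥ L / t_tx = 800 bits / 1.11404e-06 s = 718 Mbps.

718 Mbps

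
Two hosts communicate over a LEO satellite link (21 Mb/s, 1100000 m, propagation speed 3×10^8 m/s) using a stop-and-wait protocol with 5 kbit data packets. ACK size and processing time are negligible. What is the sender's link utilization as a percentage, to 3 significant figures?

t_tx = L/R = 5000/21000000 = 0.000238095 s.
t_prop = 1100000/300000000 = 0.00366667 s; RTT = 0.00733333 s.
Cycle = t_tx + RTT = 0.00757143 s.
Utilization = t_tx / cycle = 0.000238095/0.00757143 = 3.14 %.

3.14 %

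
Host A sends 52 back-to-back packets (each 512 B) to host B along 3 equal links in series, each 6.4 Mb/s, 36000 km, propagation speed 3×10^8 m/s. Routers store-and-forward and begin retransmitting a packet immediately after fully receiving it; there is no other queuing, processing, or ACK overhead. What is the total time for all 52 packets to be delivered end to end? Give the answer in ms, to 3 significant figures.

Per-hop transmission t_tx = L/R = 4096/6400000 = 0.64 ms.
Per-hop propagation t_prop = 36000000/300000000 = 120 ms.
Pipeline fill: first packet needs 3·t_tx to clear all hops; remaining 51 packets each add one t_tx.
Total = (3+52-1)·t_tx + 3·t_prop = 54·0.64 + 3·120 = 395 ms.

395 ms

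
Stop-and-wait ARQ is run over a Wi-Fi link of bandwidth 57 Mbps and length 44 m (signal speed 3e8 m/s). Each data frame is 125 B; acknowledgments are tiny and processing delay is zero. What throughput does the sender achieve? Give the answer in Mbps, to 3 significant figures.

56.1 Mbps

t_tx = L/R = 1000/57000000 = 1.75439e-05 s.
t_prop = 44/300000000 = 1.46667e-07 s; RTT = 2.93333e-07 s.
Cycle = t_tx + RTT = 1.78372e-05 s.
Throughput = L / cycle = 1000 / 1.78372e-05 = 56.1 Mbps.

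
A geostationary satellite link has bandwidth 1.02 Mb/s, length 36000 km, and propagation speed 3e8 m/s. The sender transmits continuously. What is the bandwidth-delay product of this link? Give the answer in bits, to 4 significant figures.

Propagation delay = 36000000 / 300000000 = 0.12 s.
BDP = R × t_prop = 1020000 × 0.12 = 122400 bits.

122400 bits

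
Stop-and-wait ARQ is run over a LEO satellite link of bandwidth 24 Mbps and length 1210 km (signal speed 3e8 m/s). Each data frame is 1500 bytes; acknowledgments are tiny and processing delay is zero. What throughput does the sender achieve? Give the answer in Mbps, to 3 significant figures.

1.40 Mbps

t_tx = L/R = 12000/24000000 = 0.0005 s.
t_prop = 1210000/300000000 = 0.00403333 s; RTT = 0.00806667 s.
Cycle = t_tx + RTT = 0.00856667 s.
Throughput = L / cycle = 12000 / 0.00856667 = 1.40 Mbps.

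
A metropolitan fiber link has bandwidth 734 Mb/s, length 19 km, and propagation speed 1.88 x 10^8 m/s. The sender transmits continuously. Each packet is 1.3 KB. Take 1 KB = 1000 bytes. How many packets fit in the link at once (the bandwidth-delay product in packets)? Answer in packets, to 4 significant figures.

7.133 packets

Propagation delay = 19000 / 188000000 = 0.000101064 s.
BDP = R × t_prop = 734000000 × 0.000101064 = 74180.9 bits.
In packets of 10400 bits: 7.133 packets.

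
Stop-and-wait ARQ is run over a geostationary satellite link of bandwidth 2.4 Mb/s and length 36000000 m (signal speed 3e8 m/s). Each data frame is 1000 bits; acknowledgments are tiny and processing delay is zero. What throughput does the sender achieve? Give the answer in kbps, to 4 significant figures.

t_tx = L/R = 1000/2400000 = 0.000416667 s.
t_prop = 36000000/300000000 = 0.12 s; RTT = 0.24 s.
Cycle = t_tx + RTT = 0.240417 s.
Throughput = L / cycle = 1000 / 0.240417 = 4.159 kbps.

4.159 kbps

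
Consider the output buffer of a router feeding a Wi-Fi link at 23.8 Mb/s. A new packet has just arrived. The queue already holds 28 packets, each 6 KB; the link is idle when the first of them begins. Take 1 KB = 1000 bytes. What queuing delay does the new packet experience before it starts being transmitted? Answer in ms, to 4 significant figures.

Each queued packet: L/R = 48000/23800000 = 2.01681 ms.
28 queued → 56.4706 ms.
Queuing delay = 56.47 ms.

56.47 ms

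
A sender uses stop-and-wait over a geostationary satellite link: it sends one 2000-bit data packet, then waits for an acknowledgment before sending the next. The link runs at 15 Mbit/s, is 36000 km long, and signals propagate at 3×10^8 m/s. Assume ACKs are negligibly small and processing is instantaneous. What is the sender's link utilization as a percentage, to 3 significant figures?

t_tx = L/R = 2000/15000000 = 0.000133333 s.
t_prop = 36000000/300000000 = 0.12 s; RTT = 0.24 s.
Cycle = t_tx + RTT = 0.240133 s.
Utilization = t_tx / cycle = 0.000133333/0.240133 = 0.0555 %.

0.0555 %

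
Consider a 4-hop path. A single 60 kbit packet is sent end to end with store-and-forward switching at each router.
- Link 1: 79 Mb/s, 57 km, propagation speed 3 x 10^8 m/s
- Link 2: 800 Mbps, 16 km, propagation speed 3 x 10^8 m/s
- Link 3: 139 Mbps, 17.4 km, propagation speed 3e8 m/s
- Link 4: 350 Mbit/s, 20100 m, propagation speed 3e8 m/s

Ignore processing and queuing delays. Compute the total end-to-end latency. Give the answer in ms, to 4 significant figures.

L = 60000 bits.
Transmission delays (L/R per hop): 0.759494, 0.075, 0.431655, 0.171429 ms; sum = 1.43758 ms.
Propagation delays (d/s per hop): 0.19, 0.0533333, 0.058, 0.067 ms; sum = 0.368333 ms.
End-to-end = 1.806 ms.

1.806 ms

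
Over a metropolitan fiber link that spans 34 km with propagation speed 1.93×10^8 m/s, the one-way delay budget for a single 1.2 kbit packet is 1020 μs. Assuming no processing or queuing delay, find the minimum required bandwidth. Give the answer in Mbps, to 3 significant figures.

Propagation delay = 34000 / 193000000 = 176.166 μs.
Transmission budget = 1020 − 176.166 = 843.834 μs.
R ≥ L / t_tx = 1200 bits / 0.000843834 s = 1.42 Mbps.

1.42 Mbps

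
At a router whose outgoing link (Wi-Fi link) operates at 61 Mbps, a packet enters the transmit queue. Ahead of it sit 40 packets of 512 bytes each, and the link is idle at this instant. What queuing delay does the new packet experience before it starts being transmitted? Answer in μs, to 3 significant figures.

Each queued packet: L/R = 4096/61000000 = 67.1475 μs.
40 queued → 2685.9 μs.
Queuing delay = 2690 μs.

2690 μs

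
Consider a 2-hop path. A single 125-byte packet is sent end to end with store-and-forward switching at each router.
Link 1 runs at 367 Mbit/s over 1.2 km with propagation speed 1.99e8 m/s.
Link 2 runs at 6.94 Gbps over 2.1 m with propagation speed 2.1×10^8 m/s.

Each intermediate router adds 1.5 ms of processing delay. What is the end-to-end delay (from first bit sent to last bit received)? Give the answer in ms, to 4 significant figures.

1.509 ms

L = 125 × 8 = 1000 bits.
Transmission delays (L/R per hop): 0.0027248, 0.000144092 ms; sum = 0.00286889 ms.
Propagation delays (d/s per hop): 0.00603015, 1e-05 ms; sum = 0.00604015 ms.
Processing at 1 router(s): 1 × 1.5 ms = 1.5 ms.
End-to-end = 1.509 ms.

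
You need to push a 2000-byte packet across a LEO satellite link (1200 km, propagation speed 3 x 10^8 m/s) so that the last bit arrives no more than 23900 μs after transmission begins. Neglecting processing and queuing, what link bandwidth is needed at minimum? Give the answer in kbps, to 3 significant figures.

804 kbps

L = 16000 bits.
Propagation delay = 1200000 / 300000000 = 4000 μs.
Transmission budget = 23900 − 4000 = 19900 μs.
R ≥ L / t_tx = 16000 bits / 0.0199 s = 804 kbps.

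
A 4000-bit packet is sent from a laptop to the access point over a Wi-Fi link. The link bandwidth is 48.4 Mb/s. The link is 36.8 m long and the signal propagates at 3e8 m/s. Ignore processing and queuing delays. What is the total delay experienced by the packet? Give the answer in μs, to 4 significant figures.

Transmission delay = L/R = 4000 / 48400000 = 82.6446 μs.
Propagation delay = d/s = 36.8 m / 300000000 m/s = 0.122667 μs.
Total = 82.77 μs.

82.77 μs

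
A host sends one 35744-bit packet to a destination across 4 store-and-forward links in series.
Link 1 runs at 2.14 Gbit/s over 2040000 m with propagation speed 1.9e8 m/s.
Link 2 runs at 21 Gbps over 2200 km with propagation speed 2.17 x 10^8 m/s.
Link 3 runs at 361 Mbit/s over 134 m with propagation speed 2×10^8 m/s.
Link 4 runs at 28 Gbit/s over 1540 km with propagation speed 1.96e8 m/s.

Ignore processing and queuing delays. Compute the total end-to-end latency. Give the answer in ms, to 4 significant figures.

Transmission delays (L/R per hop): 0.0167028, 0.0017021, 0.0990139, 0.00127657 ms; sum = 0.118695 ms.
Propagation delays (d/s per hop): 10.7368, 10.1382, 0.00067, 7.85714 ms; sum = 28.7329 ms.
End-to-end = 28.85 ms.

28.85 ms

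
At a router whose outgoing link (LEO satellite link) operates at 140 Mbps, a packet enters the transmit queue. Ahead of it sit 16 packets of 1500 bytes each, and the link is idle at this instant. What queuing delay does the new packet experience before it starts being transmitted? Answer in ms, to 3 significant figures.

Each queued packet: L/R = 12000/140000000 = 0.0857143 ms.
16 queued → 1.37143 ms.
Queuing delay = 1.37 ms.

1.37 ms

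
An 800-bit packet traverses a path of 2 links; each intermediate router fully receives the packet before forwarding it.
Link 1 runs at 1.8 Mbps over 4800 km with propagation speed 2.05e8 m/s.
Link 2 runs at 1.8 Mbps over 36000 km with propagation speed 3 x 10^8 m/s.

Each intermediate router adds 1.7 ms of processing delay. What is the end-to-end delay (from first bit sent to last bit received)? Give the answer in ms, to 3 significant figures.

146 ms

Transmission delay per hop = L/R = 800/1800000 = 0.444444 ms; 2 hops → 0.888889 ms.
Propagation delays (d/s per hop): 23.4146, 120 ms; sum = 143.415 ms.
Processing at 1 router(s): 1 × 1.7 ms = 1.7 ms.
End-to-end = 146 ms.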